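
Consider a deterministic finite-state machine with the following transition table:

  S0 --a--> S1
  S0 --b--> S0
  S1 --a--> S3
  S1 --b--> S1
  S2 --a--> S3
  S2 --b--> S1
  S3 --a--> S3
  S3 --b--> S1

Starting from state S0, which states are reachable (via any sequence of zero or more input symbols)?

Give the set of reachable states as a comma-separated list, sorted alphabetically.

BFS from S0:
  visit S0: S0--a-->S1 (new), S0--b-->S0 (seen)
  visit S1: S1--a-->S3 (new), S1--b-->S1 (seen)
  visit S3: S3--a-->S3 (seen), S3--b-->S1 (seen)

Answer: S0, S1, S3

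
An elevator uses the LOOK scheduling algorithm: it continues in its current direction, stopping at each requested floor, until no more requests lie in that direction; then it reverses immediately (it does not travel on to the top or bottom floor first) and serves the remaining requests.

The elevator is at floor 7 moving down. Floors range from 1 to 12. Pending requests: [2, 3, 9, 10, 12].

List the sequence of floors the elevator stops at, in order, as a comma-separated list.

Current: 7, moving DOWN
Serve below first (descending): [3, 2]
Then reverse, serve above (ascending): [9, 10, 12]

Answer: 3, 2, 9, 10, 12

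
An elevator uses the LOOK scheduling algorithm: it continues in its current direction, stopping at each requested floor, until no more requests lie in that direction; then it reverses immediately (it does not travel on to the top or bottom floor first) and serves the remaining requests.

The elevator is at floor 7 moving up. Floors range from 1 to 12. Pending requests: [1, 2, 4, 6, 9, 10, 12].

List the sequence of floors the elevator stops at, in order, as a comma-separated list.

Current: 7, moving UP
Serve above first (ascending): [9, 10, 12]
Then reverse, serve below (descending): [6, 4, 2, 1]

Answer: 9, 10, 12, 6, 4, 2, 1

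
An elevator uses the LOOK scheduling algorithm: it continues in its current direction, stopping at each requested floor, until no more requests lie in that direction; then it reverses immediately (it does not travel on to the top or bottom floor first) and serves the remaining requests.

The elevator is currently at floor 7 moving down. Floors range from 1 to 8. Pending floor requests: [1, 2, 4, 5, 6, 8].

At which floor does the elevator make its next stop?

Answer: 6

Derivation:
Current floor: 7, direction: down
Requests above: [8]
Requests below: [1, 2, 4, 5, 6]
Moving down and requests lie below → nearest below is max([1, 2, 4, 5, 6]) = 6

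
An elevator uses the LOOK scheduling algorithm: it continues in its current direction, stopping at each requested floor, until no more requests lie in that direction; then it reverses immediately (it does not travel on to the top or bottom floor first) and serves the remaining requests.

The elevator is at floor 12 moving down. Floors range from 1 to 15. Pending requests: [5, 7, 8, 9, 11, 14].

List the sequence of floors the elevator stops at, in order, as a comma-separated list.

Current: 12, moving DOWN
Serve below first (descending): [11, 9, 8, 7, 5]
Then reverse, serve above (ascending): [14]

Answer: 11, 9, 8, 7, 5, 14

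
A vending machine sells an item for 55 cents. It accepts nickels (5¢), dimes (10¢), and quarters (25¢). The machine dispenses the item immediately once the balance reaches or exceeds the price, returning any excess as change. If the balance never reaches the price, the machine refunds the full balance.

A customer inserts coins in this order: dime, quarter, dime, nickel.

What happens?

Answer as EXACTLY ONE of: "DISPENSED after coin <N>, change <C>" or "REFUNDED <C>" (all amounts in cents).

Price: 55¢
Coin 1 (dime, 10¢): balance = 10¢
Coin 2 (quarter, 25¢): balance = 35¢
Coin 3 (dime, 10¢): balance = 45¢
Coin 4 (nickel, 5¢): balance = 50¢
All coins inserted, balance 50¢ < price 55¢ → REFUND 50¢

Answer: REFUNDED 50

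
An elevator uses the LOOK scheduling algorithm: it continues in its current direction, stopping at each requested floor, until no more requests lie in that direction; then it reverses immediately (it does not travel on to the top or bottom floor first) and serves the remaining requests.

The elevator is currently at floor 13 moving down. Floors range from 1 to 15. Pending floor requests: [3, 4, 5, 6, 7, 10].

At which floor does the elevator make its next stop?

Answer: 10

Derivation:
Current floor: 13, direction: down
Requests above: []
Requests below: [3, 4, 5, 6, 7, 10]
Moving down and requests lie below → nearest below is max([3, 4, 5, 6, 7, 10]) = 10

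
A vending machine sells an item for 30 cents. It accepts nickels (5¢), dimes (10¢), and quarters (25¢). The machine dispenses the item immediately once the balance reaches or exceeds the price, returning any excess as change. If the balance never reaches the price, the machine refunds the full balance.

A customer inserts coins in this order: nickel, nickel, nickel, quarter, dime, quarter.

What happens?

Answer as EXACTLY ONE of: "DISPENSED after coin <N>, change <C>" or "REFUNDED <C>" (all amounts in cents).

Answer: DISPENSED after coin 4, change 10

Derivation:
Price: 30¢
Coin 1 (nickel, 5¢): balance = 5¢
Coin 2 (nickel, 5¢): balance = 10¢
Coin 3 (nickel, 5¢): balance = 15¢
Coin 4 (quarter, 25¢): balance = 40¢
  → balance >= price → DISPENSE, change = 40 - 30 = 10¢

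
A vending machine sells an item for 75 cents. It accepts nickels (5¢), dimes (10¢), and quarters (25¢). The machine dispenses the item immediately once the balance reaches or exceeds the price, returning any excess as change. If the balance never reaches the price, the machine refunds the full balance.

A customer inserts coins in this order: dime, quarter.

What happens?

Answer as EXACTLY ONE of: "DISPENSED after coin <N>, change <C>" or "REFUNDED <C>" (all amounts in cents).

Answer: REFUNDED 35

Derivation:
Price: 75¢
Coin 1 (dime, 10¢): balance = 10¢
Coin 2 (quarter, 25¢): balance = 35¢
All coins inserted, balance 35¢ < price 75¢ → REFUND 35¢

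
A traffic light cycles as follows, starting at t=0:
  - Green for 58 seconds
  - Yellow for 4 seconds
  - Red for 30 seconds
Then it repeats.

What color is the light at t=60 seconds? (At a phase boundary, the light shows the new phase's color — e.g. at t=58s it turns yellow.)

Cycle length = 58 + 4 + 30 = 92s
t = 60, phase_t = 60 mod 92 = 60
58 <= 60 < 62 (yellow end) → YELLOW

Answer: yellow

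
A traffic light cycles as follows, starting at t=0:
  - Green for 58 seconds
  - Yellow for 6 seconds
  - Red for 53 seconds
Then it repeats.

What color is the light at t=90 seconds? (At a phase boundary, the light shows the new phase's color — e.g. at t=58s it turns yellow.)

Cycle length = 58 + 6 + 53 = 117s
t = 90, phase_t = 90 mod 117 = 90
90 >= 64 → RED

Answer: red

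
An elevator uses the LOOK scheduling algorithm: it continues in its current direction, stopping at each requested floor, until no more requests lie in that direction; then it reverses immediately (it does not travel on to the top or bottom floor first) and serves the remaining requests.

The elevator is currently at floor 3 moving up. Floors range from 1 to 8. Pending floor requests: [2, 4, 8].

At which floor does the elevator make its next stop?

Answer: 4

Derivation:
Current floor: 3, direction: up
Requests above: [4, 8]
Requests below: [2]
Moving up and requests lie above → nearest above is min([4, 8]) = 4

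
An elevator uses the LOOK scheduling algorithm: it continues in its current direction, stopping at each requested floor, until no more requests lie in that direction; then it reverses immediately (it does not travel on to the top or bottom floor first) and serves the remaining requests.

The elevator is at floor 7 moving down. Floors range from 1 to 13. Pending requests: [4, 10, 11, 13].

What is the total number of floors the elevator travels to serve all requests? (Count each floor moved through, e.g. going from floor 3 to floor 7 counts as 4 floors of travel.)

Start at floor 7 moving down, LOOK stop order: [4, 10, 11, 13]
  7 → 4: |4-7| = 3, total = 3
  4 → 10: |10-4| = 6, total = 9
  10 → 11: |11-10| = 1, total = 10
  11 → 13: |13-11| = 2, total = 12

Answer: 12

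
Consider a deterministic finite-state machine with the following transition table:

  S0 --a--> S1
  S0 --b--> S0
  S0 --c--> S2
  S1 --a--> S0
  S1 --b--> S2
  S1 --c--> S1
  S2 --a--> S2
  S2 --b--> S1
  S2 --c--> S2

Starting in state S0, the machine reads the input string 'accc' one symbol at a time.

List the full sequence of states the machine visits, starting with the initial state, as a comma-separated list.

Answer: S0, S1, S1, S1, S1

Derivation:
Start: S0
  read 'a': S0 --a--> S1
  read 'c': S1 --c--> S1
  read 'c': S1 --c--> S1
  read 'c': S1 --c--> S1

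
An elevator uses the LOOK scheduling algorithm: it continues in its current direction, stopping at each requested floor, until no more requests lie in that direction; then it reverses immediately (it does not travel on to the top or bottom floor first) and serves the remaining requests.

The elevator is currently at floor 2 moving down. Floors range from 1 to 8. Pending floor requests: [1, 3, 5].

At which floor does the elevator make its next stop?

Answer: 1

Derivation:
Current floor: 2, direction: down
Requests above: [3, 5]
Requests below: [1]
Moving down and requests lie below → nearest below is max([1]) = 1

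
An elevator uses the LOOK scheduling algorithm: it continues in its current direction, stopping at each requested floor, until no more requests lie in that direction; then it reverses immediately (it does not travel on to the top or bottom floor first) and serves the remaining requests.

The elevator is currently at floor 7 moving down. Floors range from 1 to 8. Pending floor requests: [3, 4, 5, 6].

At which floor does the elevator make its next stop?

Answer: 6

Derivation:
Current floor: 7, direction: down
Requests above: []
Requests below: [3, 4, 5, 6]
Moving down and requests lie below → nearest below is max([3, 4, 5, 6]) = 6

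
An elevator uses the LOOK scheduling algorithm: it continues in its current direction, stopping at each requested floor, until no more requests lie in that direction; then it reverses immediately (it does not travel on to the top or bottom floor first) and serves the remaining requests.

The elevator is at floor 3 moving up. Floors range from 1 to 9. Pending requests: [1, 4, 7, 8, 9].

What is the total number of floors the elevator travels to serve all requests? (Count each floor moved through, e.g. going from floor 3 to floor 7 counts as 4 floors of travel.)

Start at floor 3 moving up, LOOK stop order: [4, 7, 8, 9, 1]
  3 → 4: |4-3| = 1, total = 1
  4 → 7: |7-4| = 3, total = 4
  7 → 8: |8-7| = 1, total = 5
  8 → 9: |9-8| = 1, total = 6
  9 → 1: |1-9| = 8, total = 14

Answer: 14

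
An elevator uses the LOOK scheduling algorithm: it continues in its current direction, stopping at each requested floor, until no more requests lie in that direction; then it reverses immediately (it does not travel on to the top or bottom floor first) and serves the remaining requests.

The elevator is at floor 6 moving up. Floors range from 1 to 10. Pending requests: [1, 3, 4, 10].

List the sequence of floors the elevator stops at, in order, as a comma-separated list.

Answer: 10, 4, 3, 1

Derivation:
Current: 6, moving UP
Serve above first (ascending): [10]
Then reverse, serve below (descending): [4, 3, 1]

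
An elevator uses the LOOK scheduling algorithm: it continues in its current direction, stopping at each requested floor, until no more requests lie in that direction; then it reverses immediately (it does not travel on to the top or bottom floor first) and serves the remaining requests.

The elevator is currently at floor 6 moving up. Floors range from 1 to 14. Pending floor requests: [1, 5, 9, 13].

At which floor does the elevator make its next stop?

Current floor: 6, direction: up
Requests above: [9, 13]
Requests below: [1, 5]
Moving up and requests lie above → nearest above is min([9, 13]) = 9

Answer: 9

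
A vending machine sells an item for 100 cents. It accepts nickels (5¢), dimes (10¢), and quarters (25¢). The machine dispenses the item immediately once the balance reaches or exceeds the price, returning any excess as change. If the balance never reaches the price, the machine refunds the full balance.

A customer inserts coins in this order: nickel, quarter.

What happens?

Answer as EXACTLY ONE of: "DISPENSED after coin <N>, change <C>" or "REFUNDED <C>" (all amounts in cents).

Answer: REFUNDED 30

Derivation:
Price: 100¢
Coin 1 (nickel, 5¢): balance = 5¢
Coin 2 (quarter, 25¢): balance = 30¢
All coins inserted, balance 30¢ < price 100¢ → REFUND 30¢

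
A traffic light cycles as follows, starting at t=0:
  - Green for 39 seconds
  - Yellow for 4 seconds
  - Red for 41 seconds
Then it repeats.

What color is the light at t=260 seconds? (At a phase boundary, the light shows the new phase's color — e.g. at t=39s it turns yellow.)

Cycle length = 39 + 4 + 41 = 84s
t = 260, phase_t = 260 mod 84 = 8
8 < 39 (green end) → GREEN

Answer: green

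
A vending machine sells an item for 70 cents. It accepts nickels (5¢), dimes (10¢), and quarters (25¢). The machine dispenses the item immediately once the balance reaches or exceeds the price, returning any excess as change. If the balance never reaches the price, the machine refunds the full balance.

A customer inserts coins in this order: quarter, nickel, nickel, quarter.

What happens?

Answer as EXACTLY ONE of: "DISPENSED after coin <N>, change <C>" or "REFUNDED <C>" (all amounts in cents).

Price: 70¢
Coin 1 (quarter, 25¢): balance = 25¢
Coin 2 (nickel, 5¢): balance = 30¢
Coin 3 (nickel, 5¢): balance = 35¢
Coin 4 (quarter, 25¢): balance = 60¢
All coins inserted, balance 60¢ < price 70¢ → REFUND 60¢

Answer: REFUNDED 60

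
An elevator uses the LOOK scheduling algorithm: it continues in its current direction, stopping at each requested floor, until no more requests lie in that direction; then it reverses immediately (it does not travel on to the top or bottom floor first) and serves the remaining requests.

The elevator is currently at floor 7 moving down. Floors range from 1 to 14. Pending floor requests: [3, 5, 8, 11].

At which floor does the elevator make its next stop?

Current floor: 7, direction: down
Requests above: [8, 11]
Requests below: [3, 5]
Moving down and requests lie below → nearest below is max([3, 5]) = 5

Answer: 5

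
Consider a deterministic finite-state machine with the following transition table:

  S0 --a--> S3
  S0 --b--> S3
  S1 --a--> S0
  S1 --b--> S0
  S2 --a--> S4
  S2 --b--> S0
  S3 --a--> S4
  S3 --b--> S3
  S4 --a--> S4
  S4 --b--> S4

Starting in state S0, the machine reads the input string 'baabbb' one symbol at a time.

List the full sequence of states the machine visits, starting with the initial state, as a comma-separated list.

Start: S0
  read 'b': S0 --b--> S3
  read 'a': S3 --a--> S4
  read 'a': S4 --a--> S4
  read 'b': S4 --b--> S4
  read 'b': S4 --b--> S4
  read 'b': S4 --b--> S4

Answer: S0, S3, S4, S4, S4, S4, S4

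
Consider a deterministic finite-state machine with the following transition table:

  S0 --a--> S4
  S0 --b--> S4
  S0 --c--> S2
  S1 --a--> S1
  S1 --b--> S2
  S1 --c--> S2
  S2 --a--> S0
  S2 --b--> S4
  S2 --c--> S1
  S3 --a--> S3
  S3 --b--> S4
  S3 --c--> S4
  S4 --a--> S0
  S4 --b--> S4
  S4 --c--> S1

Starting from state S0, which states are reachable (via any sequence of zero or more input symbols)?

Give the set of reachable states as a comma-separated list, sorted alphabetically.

BFS from S0:
  visit S0: S0--a-->S4 (new), S0--b-->S4 (seen), S0--c-->S2 (new)
  visit S4: S4--a-->S0 (seen), S4--b-->S4 (seen), S4--c-->S1 (new)
  visit S2: S2--a-->S0 (seen), S2--b-->S4 (seen), S2--c-->S1 (seen)
  visit S1: S1--a-->S1 (seen), S1--b-->S2 (seen), S1--c-->S2 (seen)

Answer: S0, S1, S2, S4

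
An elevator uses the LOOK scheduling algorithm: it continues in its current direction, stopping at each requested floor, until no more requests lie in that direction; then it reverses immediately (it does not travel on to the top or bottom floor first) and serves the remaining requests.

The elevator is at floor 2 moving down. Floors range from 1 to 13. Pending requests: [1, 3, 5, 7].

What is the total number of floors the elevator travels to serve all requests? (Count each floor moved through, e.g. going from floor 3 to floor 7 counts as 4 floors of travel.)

Answer: 7

Derivation:
Start at floor 2 moving down, LOOK stop order: [1, 3, 5, 7]
  2 → 1: |1-2| = 1, total = 1
  1 → 3: |3-1| = 2, total = 3
  3 → 5: |5-3| = 2, total = 5
  5 → 7: |7-5| = 2, total = 7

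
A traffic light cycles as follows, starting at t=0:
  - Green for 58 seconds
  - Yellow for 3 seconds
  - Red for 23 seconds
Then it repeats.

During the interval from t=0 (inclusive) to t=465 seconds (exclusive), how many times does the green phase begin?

Cycle = 58+3+23 = 84s
green phase starts at t = k*84 + 0 for k=0,1,2,...
Need k*84+0 < 465 → k < 5.536
k ∈ {0, ..., 5} → 6 starts

Answer: 6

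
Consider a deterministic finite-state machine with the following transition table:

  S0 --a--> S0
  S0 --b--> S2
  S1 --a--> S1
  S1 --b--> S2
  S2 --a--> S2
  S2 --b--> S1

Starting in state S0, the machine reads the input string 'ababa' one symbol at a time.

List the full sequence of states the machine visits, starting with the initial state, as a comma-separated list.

Start: S0
  read 'a': S0 --a--> S0
  read 'b': S0 --b--> S2
  read 'a': S2 --a--> S2
  read 'b': S2 --b--> S1
  read 'a': S1 --a--> S1

Answer: S0, S0, S2, S2, S1, S1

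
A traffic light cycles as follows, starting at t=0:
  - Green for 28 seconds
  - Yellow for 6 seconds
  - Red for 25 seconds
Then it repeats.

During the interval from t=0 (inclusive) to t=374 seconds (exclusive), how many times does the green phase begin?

Cycle = 28+6+25 = 59s
green phase starts at t = k*59 + 0 for k=0,1,2,...
Need k*59+0 < 374 → k < 6.339
k ∈ {0, ..., 6} → 7 starts

Answer: 7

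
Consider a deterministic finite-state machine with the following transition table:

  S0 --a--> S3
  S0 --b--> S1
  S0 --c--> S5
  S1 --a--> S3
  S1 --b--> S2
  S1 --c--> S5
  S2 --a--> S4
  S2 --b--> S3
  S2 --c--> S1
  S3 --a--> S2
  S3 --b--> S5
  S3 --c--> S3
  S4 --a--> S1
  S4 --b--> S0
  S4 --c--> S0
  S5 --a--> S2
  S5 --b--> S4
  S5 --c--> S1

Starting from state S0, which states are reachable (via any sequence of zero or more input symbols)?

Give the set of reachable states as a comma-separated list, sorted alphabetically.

Answer: S0, S1, S2, S3, S4, S5

Derivation:
BFS from S0:
  visit S0: S0--a-->S3 (new), S0--b-->S1 (new), S0--c-->S5 (new)
  visit S3: S3--a-->S2 (new), S3--b-->S5 (seen), S3--c-->S3 (seen)
  visit S1: S1--a-->S3 (seen), S1--b-->S2 (seen), S1--c-->S5 (seen)
  visit S5: S5--a-->S2 (seen), S5--b-->S4 (new), S5--c-->S1 (seen)
  visit S2: S2--a-->S4 (seen), S2--b-->S3 (seen), S2--c-->S1 (seen)
  visit S4: S4--a-->S1 (seen), S4--b-->S0 (seen), S4--c-->S0 (seen)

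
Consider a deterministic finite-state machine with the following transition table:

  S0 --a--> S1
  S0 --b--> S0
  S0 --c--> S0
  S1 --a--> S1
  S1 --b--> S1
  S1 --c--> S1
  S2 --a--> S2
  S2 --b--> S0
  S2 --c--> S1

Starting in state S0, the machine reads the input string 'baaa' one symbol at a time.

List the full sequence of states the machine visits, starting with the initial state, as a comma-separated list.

Answer: S0, S0, S1, S1, S1

Derivation:
Start: S0
  read 'b': S0 --b--> S0
  read 'a': S0 --a--> S1
  read 'a': S1 --a--> S1
  read 'a': S1 --a--> S1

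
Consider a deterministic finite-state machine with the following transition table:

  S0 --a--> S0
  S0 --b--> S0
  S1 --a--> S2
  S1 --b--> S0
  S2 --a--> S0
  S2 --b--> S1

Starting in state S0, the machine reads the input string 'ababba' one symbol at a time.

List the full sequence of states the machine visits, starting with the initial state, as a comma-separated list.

Start: S0
  read 'a': S0 --a--> S0
  read 'b': S0 --b--> S0
  read 'a': S0 --a--> S0
  read 'b': S0 --b--> S0
  read 'b': S0 --b--> S0
  read 'a': S0 --a--> S0

Answer: S0, S0, S0, S0, S0, S0, S0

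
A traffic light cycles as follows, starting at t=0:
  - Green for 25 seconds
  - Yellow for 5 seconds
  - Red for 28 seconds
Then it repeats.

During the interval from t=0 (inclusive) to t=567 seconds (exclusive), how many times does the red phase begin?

Cycle = 25+5+28 = 58s
red phase starts at t = k*58 + 30 for k=0,1,2,...
Need k*58+30 < 567 → k < 9.259
k ∈ {0, ..., 9} → 10 starts

Answer: 10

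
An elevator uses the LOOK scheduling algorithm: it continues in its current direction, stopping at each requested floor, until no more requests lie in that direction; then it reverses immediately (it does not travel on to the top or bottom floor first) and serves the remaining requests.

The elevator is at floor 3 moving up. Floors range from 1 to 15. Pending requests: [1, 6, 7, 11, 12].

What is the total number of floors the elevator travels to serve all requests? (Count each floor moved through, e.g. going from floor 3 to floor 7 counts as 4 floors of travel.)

Start at floor 3 moving up, LOOK stop order: [6, 7, 11, 12, 1]
  3 → 6: |6-3| = 3, total = 3
  6 → 7: |7-6| = 1, total = 4
  7 → 11: |11-7| = 4, total = 8
  11 → 12: |12-11| = 1, total = 9
  12 → 1: |1-12| = 11, total = 20

Answer: 20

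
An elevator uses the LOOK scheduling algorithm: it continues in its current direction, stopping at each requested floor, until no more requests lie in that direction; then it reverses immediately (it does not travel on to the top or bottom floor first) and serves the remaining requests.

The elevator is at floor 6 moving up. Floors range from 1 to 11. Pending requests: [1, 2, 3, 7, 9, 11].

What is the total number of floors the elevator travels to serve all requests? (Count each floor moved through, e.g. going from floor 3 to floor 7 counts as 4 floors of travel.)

Start at floor 6 moving up, LOOK stop order: [7, 9, 11, 3, 2, 1]
  6 → 7: |7-6| = 1, total = 1
  7 → 9: |9-7| = 2, total = 3
  9 → 11: |11-9| = 2, total = 5
  11 → 3: |3-11| = 8, total = 13
  3 → 2: |2-3| = 1, total = 14
  2 → 1: |1-2| = 1, total = 15

Answer: 15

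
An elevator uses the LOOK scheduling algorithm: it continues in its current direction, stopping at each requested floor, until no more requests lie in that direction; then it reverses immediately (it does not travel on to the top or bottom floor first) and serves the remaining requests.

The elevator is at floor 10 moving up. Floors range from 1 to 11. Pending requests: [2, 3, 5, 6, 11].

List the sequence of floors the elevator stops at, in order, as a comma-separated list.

Answer: 11, 6, 5, 3, 2

Derivation:
Current: 10, moving UP
Serve above first (ascending): [11]
Then reverse, serve below (descending): [6, 5, 3, 2]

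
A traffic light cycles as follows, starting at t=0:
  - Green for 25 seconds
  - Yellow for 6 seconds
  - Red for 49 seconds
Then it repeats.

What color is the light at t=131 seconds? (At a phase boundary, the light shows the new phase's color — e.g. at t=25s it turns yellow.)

Cycle length = 25 + 6 + 49 = 80s
t = 131, phase_t = 131 mod 80 = 51
51 >= 31 → RED

Answer: red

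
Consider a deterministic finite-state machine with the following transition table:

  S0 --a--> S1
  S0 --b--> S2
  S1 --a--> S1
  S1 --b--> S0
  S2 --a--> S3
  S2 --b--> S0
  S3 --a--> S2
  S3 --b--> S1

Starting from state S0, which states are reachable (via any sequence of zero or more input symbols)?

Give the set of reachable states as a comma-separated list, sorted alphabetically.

BFS from S0:
  visit S0: S0--a-->S1 (new), S0--b-->S2 (new)
  visit S1: S1--a-->S1 (seen), S1--b-->S0 (seen)
  visit S2: S2--a-->S3 (new), S2--b-->S0 (seen)
  visit S3: S3--a-->S2 (seen), S3--b-->S1 (seen)

Answer: S0, S1, S2, S3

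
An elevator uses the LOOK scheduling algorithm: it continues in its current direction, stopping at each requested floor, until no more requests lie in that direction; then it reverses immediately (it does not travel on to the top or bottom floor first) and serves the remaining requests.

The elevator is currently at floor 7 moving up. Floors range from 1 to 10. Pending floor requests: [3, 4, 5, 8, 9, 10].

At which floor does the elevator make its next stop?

Current floor: 7, direction: up
Requests above: [8, 9, 10]
Requests below: [3, 4, 5]
Moving up and requests lie above → nearest above is min([8, 9, 10]) = 8

Answer: 8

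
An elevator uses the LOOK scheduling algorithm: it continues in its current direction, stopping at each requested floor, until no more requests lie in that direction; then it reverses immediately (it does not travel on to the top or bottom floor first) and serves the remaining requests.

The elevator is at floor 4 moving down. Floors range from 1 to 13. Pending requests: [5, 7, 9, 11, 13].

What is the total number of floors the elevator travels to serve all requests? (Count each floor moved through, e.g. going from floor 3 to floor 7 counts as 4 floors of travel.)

Answer: 9

Derivation:
Start at floor 4 moving down, LOOK stop order: [5, 7, 9, 11, 13]
  4 → 5: |5-4| = 1, total = 1
  5 → 7: |7-5| = 2, total = 3
  7 → 9: |9-7| = 2, total = 5
  9 → 11: |11-9| = 2, total = 7
  11 → 13: |13-11| = 2, total = 9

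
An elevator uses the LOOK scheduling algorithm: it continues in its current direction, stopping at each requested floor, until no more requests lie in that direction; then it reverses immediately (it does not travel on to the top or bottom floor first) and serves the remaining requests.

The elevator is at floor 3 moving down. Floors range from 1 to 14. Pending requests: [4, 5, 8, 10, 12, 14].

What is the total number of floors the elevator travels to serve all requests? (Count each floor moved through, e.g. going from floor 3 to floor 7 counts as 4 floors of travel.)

Answer: 11

Derivation:
Start at floor 3 moving down, LOOK stop order: [4, 5, 8, 10, 12, 14]
  3 → 4: |4-3| = 1, total = 1
  4 → 5: |5-4| = 1, total = 2
  5 → 8: |8-5| = 3, total = 5
  8 → 10: |10-8| = 2, total = 7
  10 → 12: |12-10| = 2, total = 9
  12 → 14: |14-12| = 2, total = 11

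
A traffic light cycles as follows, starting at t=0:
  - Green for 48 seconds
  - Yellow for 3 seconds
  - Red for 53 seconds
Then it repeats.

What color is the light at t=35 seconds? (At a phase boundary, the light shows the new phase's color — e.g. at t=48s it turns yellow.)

Answer: green

Derivation:
Cycle length = 48 + 3 + 53 = 104s
t = 35, phase_t = 35 mod 104 = 35
35 < 48 (green end) → GREEN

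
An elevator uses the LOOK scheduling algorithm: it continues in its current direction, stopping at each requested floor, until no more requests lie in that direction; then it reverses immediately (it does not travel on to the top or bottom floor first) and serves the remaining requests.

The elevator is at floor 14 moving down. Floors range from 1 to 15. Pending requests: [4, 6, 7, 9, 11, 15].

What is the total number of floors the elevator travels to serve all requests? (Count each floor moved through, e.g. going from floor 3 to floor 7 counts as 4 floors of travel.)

Answer: 21

Derivation:
Start at floor 14 moving down, LOOK stop order: [11, 9, 7, 6, 4, 15]
  14 → 11: |11-14| = 3, total = 3
  11 → 9: |9-11| = 2, total = 5
  9 → 7: |7-9| = 2, total = 7
  7 → 6: |6-7| = 1, total = 8
  6 → 4: |4-6| = 2, total = 10
  4 → 15: |15-4| = 11, total = 21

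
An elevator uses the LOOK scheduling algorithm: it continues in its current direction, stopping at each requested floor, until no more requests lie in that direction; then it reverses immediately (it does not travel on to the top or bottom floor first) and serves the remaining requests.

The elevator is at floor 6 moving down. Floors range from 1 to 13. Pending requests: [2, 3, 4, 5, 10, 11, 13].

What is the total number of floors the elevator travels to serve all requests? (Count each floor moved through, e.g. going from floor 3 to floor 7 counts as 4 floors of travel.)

Answer: 15

Derivation:
Start at floor 6 moving down, LOOK stop order: [5, 4, 3, 2, 10, 11, 13]
  6 → 5: |5-6| = 1, total = 1
  5 → 4: |4-5| = 1, total = 2
  4 → 3: |3-4| = 1, total = 3
  3 → 2: |2-3| = 1, total = 4
  2 → 10: |10-2| = 8, total = 12
  10 → 11: |11-10| = 1, total = 13
  11 → 13: |13-11| = 2, total = 15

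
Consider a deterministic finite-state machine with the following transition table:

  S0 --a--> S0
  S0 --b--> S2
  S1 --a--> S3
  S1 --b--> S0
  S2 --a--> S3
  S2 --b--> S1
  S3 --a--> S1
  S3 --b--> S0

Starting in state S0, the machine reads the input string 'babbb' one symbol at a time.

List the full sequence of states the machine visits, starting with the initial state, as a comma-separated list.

Start: S0
  read 'b': S0 --b--> S2
  read 'a': S2 --a--> S3
  read 'b': S3 --b--> S0
  read 'b': S0 --b--> S2
  read 'b': S2 --b--> S1

Answer: S0, S2, S3, S0, S2, S1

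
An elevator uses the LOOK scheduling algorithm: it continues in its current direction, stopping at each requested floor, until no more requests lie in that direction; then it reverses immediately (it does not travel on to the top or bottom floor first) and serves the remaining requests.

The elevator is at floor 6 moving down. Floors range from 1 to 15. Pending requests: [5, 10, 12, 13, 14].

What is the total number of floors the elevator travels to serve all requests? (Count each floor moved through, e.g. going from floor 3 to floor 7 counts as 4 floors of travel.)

Start at floor 6 moving down, LOOK stop order: [5, 10, 12, 13, 14]
  6 → 5: |5-6| = 1, total = 1
  5 → 10: |10-5| = 5, total = 6
  10 → 12: |12-10| = 2, total = 8
  12 → 13: |13-12| = 1, total = 9
  13 → 14: |14-13| = 1, total = 10

Answer: 10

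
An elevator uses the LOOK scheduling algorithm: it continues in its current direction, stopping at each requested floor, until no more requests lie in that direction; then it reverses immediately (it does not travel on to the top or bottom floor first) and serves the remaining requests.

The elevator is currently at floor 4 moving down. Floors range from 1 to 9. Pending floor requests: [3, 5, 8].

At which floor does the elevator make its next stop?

Answer: 3

Derivation:
Current floor: 4, direction: down
Requests above: [5, 8]
Requests below: [3]
Moving down and requests lie below → nearest below is max([3]) = 3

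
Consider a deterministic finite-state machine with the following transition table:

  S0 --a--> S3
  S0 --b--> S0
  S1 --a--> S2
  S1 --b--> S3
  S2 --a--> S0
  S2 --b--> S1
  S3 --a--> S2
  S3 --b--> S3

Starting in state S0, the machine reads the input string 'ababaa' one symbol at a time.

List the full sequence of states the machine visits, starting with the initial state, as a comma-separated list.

Answer: S0, S3, S3, S2, S1, S2, S0

Derivation:
Start: S0
  read 'a': S0 --a--> S3
  read 'b': S3 --b--> S3
  read 'a': S3 --a--> S2
  read 'b': S2 --b--> S1
  read 'a': S1 --a--> S2
  read 'a': S2 --a--> S0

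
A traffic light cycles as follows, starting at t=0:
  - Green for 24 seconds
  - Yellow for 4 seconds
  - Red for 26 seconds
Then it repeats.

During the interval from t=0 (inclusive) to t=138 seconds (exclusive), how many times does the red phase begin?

Answer: 3

Derivation:
Cycle = 24+4+26 = 54s
red phase starts at t = k*54 + 28 for k=0,1,2,...
Need k*54+28 < 138 → k < 2.037
k ∈ {0, ..., 2} → 3 starts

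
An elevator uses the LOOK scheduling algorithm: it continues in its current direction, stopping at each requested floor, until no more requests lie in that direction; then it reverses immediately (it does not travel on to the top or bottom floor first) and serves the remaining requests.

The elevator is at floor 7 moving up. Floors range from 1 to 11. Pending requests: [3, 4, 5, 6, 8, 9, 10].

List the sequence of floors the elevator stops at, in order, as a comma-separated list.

Current: 7, moving UP
Serve above first (ascending): [8, 9, 10]
Then reverse, serve below (descending): [6, 5, 4, 3]

Answer: 8, 9, 10, 6, 5, 4, 3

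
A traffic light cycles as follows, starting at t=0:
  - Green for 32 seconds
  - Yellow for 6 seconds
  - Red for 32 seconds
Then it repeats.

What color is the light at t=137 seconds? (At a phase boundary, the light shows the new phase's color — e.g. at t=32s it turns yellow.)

Cycle length = 32 + 6 + 32 = 70s
t = 137, phase_t = 137 mod 70 = 67
67 >= 38 → RED

Answer: red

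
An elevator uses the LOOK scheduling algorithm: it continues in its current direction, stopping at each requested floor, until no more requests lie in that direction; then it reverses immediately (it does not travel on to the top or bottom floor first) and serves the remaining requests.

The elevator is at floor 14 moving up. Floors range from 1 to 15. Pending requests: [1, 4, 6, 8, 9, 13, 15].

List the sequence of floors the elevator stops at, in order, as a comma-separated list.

Answer: 15, 13, 9, 8, 6, 4, 1

Derivation:
Current: 14, moving UP
Serve above first (ascending): [15]
Then reverse, serve below (descending): [13, 9, 8, 6, 4, 1]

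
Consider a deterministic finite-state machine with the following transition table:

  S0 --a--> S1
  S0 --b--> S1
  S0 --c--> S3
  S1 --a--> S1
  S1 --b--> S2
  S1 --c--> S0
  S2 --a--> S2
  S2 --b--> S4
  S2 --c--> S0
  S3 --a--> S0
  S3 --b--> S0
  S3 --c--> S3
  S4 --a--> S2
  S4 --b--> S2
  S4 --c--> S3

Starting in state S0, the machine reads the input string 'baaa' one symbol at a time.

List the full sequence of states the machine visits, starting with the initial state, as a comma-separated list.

Start: S0
  read 'b': S0 --b--> S1
  read 'a': S1 --a--> S1
  read 'a': S1 --a--> S1
  read 'a': S1 --a--> S1

Answer: S0, S1, S1, S1, S1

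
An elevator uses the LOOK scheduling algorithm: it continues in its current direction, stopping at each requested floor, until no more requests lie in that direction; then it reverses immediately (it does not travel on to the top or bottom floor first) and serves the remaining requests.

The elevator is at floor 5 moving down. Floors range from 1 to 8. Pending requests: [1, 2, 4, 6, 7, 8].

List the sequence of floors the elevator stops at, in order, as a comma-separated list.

Current: 5, moving DOWN
Serve below first (descending): [4, 2, 1]
Then reverse, serve above (ascending): [6, 7, 8]

Answer: 4, 2, 1, 6, 7, 8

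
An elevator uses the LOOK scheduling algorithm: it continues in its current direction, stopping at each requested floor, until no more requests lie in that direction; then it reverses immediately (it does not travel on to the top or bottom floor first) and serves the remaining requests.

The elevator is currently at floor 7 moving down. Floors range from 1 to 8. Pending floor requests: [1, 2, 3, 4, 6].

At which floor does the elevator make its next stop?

Answer: 6

Derivation:
Current floor: 7, direction: down
Requests above: []
Requests below: [1, 2, 3, 4, 6]
Moving down and requests lie below → nearest below is max([1, 2, 3, 4, 6]) = 6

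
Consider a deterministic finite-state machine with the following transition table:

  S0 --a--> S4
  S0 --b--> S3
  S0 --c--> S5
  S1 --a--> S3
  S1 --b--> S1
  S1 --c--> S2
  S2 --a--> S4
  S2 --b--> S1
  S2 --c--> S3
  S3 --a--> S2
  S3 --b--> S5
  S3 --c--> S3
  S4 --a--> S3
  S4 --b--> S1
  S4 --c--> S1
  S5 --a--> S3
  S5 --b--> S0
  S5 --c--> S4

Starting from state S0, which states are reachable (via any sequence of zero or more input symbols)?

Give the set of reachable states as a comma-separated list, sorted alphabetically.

BFS from S0:
  visit S0: S0--a-->S4 (new), S0--b-->S3 (new), S0--c-->S5 (new)
  visit S4: S4--a-->S3 (seen), S4--b-->S1 (new), S4--c-->S1 (seen)
  visit S3: S3--a-->S2 (new), S3--b-->S5 (seen), S3--c-->S3 (seen)
  visit S5: S5--a-->S3 (seen), S5--b-->S0 (seen), S5--c-->S4 (seen)
  visit S1: S1--a-->S3 (seen), S1--b-->S1 (seen), S1--c-->S2 (seen)
  visit S2: S2--a-->S4 (seen), S2--b-->S1 (seen), S2--c-->S3 (seen)

Answer: S0, S1, S2, S3, S4, S5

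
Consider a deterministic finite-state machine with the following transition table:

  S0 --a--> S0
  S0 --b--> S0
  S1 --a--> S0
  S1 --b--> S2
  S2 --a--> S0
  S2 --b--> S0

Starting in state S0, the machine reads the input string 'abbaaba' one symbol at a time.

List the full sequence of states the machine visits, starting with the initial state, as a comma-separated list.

Start: S0
  read 'a': S0 --a--> S0
  read 'b': S0 --b--> S0
  read 'b': S0 --b--> S0
  read 'a': S0 --a--> S0
  read 'a': S0 --a--> S0
  read 'b': S0 --b--> S0
  read 'a': S0 --a--> S0

Answer: S0, S0, S0, S0, S0, S0, S0, S0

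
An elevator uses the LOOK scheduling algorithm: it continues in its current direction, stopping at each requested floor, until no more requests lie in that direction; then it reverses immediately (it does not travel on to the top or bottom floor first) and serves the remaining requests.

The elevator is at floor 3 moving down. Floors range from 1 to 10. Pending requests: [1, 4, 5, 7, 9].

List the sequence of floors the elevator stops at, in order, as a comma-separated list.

Answer: 1, 4, 5, 7, 9

Derivation:
Current: 3, moving DOWN
Serve below first (descending): [1]
Then reverse, serve above (ascending): [4, 5, 7, 9]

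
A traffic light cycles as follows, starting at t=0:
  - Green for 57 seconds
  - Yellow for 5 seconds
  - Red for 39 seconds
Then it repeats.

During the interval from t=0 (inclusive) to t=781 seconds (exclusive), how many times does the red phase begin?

Cycle = 57+5+39 = 101s
red phase starts at t = k*101 + 62 for k=0,1,2,...
Need k*101+62 < 781 → k < 7.119
k ∈ {0, ..., 7} → 8 starts

Answer: 8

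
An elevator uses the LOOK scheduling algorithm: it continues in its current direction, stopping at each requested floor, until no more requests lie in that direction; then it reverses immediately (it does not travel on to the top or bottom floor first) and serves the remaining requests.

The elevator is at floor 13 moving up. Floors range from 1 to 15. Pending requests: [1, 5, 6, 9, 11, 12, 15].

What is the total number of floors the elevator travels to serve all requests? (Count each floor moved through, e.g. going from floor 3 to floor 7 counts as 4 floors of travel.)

Start at floor 13 moving up, LOOK stop order: [15, 12, 11, 9, 6, 5, 1]
  13 → 15: |15-13| = 2, total = 2
  15 → 12: |12-15| = 3, total = 5
  12 → 11: |11-12| = 1, total = 6
  11 → 9: |9-11| = 2, total = 8
  9 → 6: |6-9| = 3, total = 11
  6 → 5: |5-6| = 1, total = 12
  5 → 1: |1-5| = 4, total = 16

Answer: 16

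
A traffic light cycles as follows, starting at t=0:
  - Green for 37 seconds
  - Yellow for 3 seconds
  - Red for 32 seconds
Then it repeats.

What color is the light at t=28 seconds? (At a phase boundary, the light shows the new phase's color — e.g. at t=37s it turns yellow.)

Answer: green

Derivation:
Cycle length = 37 + 3 + 32 = 72s
t = 28, phase_t = 28 mod 72 = 28
28 < 37 (green end) → GREEN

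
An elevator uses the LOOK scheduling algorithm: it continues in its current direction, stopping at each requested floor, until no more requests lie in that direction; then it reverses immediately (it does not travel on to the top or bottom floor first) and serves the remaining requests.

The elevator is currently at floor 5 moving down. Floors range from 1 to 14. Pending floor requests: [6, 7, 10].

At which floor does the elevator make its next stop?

Answer: 6

Derivation:
Current floor: 5, direction: down
Requests above: [6, 7, 10]
Requests below: []
Moving down but no requests below → reverse; nearest above is min([6, 7, 10]) = 6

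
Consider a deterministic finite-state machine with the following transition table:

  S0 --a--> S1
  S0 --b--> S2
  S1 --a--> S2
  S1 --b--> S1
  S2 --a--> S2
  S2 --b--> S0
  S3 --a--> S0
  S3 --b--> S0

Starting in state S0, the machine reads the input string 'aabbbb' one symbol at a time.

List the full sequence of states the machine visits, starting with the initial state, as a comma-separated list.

Answer: S0, S1, S2, S0, S2, S0, S2

Derivation:
Start: S0
  read 'a': S0 --a--> S1
  read 'a': S1 --a--> S2
  read 'b': S2 --b--> S0
  read 'b': S0 --b--> S2
  read 'b': S2 --b--> S0
  read 'b': S0 --b--> S2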